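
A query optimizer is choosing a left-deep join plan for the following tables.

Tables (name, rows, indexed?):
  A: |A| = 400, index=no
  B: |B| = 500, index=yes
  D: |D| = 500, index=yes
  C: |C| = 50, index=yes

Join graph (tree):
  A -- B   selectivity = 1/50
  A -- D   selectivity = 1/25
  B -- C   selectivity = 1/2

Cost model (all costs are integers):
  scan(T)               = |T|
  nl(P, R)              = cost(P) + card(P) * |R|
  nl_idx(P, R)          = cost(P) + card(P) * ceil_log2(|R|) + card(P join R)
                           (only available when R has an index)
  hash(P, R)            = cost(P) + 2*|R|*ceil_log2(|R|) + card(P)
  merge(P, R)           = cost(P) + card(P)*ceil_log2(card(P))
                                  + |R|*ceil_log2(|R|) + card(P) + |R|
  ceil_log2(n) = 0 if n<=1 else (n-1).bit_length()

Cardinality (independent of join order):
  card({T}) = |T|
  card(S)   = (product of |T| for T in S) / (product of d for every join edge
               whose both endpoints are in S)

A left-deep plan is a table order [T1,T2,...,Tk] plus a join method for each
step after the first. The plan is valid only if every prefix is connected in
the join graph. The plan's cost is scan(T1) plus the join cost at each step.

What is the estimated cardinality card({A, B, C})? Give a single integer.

Tables in S: A(400), B(500), C(50)
Edges inside S: A-B(d=50), B-C(d=2)
numerator = 400 * 500 * 50 = 10000000
denominator = 50 * 2 = 100
card(S) = 10000000 / 100 = 100000

100000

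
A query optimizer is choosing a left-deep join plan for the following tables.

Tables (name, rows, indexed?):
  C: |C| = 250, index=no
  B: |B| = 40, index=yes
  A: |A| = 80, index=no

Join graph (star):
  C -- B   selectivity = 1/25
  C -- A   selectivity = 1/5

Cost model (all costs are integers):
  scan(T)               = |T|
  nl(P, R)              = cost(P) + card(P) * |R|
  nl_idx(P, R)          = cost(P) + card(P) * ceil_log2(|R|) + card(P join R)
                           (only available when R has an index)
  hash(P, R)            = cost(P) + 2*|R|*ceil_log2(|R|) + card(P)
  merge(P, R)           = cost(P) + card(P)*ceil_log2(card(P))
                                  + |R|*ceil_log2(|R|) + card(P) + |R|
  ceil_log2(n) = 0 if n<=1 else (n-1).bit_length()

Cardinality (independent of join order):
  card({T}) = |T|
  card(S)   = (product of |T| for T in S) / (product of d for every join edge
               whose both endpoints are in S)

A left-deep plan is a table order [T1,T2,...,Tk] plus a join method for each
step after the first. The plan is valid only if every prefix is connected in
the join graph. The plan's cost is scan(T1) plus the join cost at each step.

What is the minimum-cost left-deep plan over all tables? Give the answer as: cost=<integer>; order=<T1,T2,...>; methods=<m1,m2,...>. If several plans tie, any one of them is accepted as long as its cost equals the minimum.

cost=2500; order=C,B,A; methods=hash,hash

Selinger DP (subsets sized 1..n):
  {C}: scan cost=250, card=250
  {B}: scan cost=40, card=40
  {A}: scan cost=80, card=80
  {BC}: card=400; try (B,hash)→980, (B,nl_idx)→2150, (C,merge)→2570, (B,merge)→2780, (C,hash)→4080, (C,nl)→10040 …(+1); best=980 via (B,hash)
  {AC}: card=4000; try (A,hash)→1620, (C,merge)→2970, (A,merge)→3140, (C,hash)→4160, (C,nl)→20080, (A,nl)→20250; best=1620 via (A,hash)
  {ABC}: card=6400; try (A,hash)→2500, (A,merge)→5620, (B,hash)→6100, (B,nl_idx)→32020, (A,nl)→32980, (B,merge)→53900 …(+1); best=2500 via (A,hash)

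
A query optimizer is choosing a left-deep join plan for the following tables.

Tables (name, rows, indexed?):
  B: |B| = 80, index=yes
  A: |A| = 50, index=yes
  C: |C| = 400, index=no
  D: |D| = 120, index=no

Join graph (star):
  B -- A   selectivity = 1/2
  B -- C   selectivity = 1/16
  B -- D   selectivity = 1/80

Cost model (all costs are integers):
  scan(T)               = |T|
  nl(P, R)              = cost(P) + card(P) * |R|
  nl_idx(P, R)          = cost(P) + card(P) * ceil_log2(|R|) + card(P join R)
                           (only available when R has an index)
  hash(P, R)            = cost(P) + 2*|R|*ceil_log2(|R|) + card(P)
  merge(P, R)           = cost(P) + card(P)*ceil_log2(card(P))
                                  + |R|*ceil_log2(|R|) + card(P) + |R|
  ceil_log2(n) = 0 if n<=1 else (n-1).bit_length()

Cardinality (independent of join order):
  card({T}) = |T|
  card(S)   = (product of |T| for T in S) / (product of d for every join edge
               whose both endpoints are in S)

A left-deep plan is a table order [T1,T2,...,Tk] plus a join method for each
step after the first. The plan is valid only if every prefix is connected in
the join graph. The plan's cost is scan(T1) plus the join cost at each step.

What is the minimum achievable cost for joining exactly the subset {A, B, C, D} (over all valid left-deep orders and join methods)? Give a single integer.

9200

Selinger DP over subsets of {A,B,C,D}:
  {B}: scan cost=80, card=80
  {A}: scan cost=50, card=50
  {C}: scan cost=400, card=400
  {D}: scan cost=120, card=120
  {AB}: card=2000; try (A,hash)→760, (B,merge)→1040, (A,merge)→1070, (B,hash)→1220, (B,nl_idx)→2400, (A,nl_idx)→2560 …(+2); best=760 via (A,hash)
  {BC}: card=2000; try (B,hash)→1920, (C,merge)→4720, (B,merge)→5040, (B,nl_idx)→5200, (C,hash)→7360, (C,nl)→32080 …(+1); best=1920 via (B,hash)
  {BD}: card=120; try (B,nl_idx)→1080, (B,hash)→1360, (D,merge)→1680, (B,merge)→1720, (D,hash)→1840, (D,nl)→9680 …(+1); best=1080 via (B,nl_idx)
  {ABC}: card=50000; try (A,hash)→4520, (C,hash)→9960, (A,merge)→26270, (C,merge)→28760, (A,nl_idx)→63920, (A,nl)→101920 …(+1); best=4520 via (A,hash)
  {ABD}: card=3000; try (A,hash)→1800, (A,merge)→2390, (D,hash)→4440, (A,nl_idx)→4800, (A,nl)→7080, (D,merge)→25720 …(+1); best=1800 via (A,hash)
  {BCD}: card=3000; try (D,hash)→5600, (C,merge)→6040, (C,hash)→8400, (D,merge)→26880, (C,nl)→49080, (D,nl)→241920; best=5600 via (D,hash)
  {ABCD}: card=75000; try (A,hash)→9200, (C,hash)→12000, (C,merge)→44800, (A,merge)→44950, (D,hash)→56200, (A,nl_idx)→98600 …(+4); best=9200 via (A,hash)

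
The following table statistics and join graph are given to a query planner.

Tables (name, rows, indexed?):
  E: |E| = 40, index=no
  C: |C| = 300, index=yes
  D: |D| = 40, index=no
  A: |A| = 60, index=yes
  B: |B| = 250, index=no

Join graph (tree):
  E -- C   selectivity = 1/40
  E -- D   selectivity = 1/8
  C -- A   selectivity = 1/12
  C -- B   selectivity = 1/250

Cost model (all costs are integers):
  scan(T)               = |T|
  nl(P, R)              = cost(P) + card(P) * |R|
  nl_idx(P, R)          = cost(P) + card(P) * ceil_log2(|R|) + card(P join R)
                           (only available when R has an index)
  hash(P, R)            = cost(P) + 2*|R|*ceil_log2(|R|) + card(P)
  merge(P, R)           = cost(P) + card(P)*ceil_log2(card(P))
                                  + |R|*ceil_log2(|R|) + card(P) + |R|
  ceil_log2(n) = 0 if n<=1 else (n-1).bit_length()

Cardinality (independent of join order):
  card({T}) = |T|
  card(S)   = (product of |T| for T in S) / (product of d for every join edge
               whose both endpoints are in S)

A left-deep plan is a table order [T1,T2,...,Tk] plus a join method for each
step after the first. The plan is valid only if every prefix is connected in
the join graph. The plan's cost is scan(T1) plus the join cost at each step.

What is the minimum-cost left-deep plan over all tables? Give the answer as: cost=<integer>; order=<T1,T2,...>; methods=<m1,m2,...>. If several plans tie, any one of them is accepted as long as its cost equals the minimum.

Selinger DP (subsets sized 1..n):
  {E}: scan cost=40, card=40
  {C}: scan cost=300, card=300
  {D}: scan cost=40, card=40
  {A}: scan cost=60, card=60
  {B}: scan cost=250, card=250
  {CE}: card=300; try (C,nl_idx)→700, (E,hash)→1080, (C,merge)→3320, (E,merge)→3580, (C,hash)→5480, (C,nl)→12040 …(+1); best=700 via (C,nl_idx)
  {DE}: card=200; try (E,hash)→560, (D,hash)→560, (E,merge)→600, (D,merge)→600, (E,nl)→1640, (D,nl)→1640; best=560 via (E,hash)
  {AC}: card=1500; try (A,hash)→1320, (C,nl_idx)→2100, (C,merge)→3480, (A,nl_idx)→3600, (A,merge)→3720, (C,hash)→5520 …(+2); best=1320 via (A,hash)
  {BC}: card=300; try (C,nl_idx)→2800, (B,hash)→4600, (C,merge)→5500, (B,merge)→5550, (C,hash)→5900, (C,nl)→75250 …(+1); best=2800 via (C,nl_idx)
  {CDE}: card=1500; try (D,hash)→1480, (C,nl_idx)→3860, (D,merge)→3980, (C,merge)→5360, (C,hash)→6160, (D,nl)→12700 …(+1); best=1480 via (D,hash)
  {ACE}: card=1500; try (A,hash)→1720, (E,hash)→3300, (A,nl_idx)→4000, (A,merge)→4120, (A,nl)→18700, (E,merge)→19600 …(+1); best=1720 via (A,hash)
  {BCE}: card=300; try (E,hash)→3580, (B,hash)→5000, (B,merge)→5950, (E,merge)→6080, (E,nl)→14800, (B,nl)→75700; best=3580 via (E,hash)
  {ABC}: card=1500; try (A,hash)→3820, (A,nl_idx)→6100, (A,merge)→6220, (B,hash)→6820, (A,nl)→20800, (B,merge)→21570 …(+1); best=3820 via (A,hash)
  {ACDE}: card=7500; try (D,hash)→3700, (A,hash)→3700, (A,nl_idx)→17980, (A,merge)→19900, (D,merge)→20000, (D,nl)→61720 …(+1); best=3700 via (D,hash)
  {BCDE}: card=1500; try (D,hash)→4360, (D,merge)→6860, (B,hash)→6980, (D,nl)→15580, (B,merge)→21730, (B,nl)→376480; best=4360 via (D,hash)
  {ABCE}: card=1500; try (A,hash)→4600, (E,hash)→5800, (A,nl_idx)→6880, (A,merge)→7000, (B,hash)→7220, (A,nl)→21580 …(+4); best=4600 via (A,hash)
  {ABCDE}: card=7500; try (D,hash)→6580, (A,hash)→6580, (B,hash)→15200, (A,nl_idx)→20860, (A,merge)→22780, (D,merge)→22880 …(+4); best=6580 via (D,hash)

cost=6580; order=B,C,E,A,D; methods=nl_idx,hash,hash,hash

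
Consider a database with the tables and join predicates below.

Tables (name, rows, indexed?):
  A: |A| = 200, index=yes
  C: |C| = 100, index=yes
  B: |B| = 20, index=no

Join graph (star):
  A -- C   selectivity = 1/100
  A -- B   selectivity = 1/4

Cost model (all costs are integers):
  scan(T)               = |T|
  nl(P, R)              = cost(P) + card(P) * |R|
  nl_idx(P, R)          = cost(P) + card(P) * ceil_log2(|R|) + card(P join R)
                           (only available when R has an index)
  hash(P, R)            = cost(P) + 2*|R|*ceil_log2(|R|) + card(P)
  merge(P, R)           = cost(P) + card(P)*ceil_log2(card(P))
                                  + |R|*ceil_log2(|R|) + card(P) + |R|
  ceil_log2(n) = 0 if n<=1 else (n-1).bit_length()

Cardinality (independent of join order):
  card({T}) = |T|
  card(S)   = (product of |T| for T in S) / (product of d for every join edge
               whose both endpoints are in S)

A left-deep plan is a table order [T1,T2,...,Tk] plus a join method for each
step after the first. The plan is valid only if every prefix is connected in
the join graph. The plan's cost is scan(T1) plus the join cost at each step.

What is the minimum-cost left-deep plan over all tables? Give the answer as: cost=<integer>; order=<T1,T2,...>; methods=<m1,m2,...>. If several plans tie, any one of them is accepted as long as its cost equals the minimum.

cost=1500; order=C,A,B; methods=nl_idx,hash

Selinger DP (subsets sized 1..n):
  {A}: scan cost=200, card=200
  {C}: scan cost=100, card=100
  {B}: scan cost=20, card=20
  {AC}: card=200; try (A,nl_idx)→1100, (C,hash)→1800, (C,nl_idx)→1800, (A,merge)→2700, (C,merge)→2800, (A,hash)→3400 …(+2); best=1100 via (A,nl_idx)
  {AB}: card=1000; try (B,hash)→600, (A,nl_idx)→1180, (A,merge)→1940, (B,merge)→2120, (A,hash)→3240, (A,nl)→4020 …(+1); best=600 via (B,hash)
  {ABC}: card=1000; try (B,hash)→1500, (C,hash)→3000, (B,merge)→3020, (B,nl)→5100, (C,nl_idx)→8600, (C,merge)→12400 …(+1); best=1500 via (B,hash)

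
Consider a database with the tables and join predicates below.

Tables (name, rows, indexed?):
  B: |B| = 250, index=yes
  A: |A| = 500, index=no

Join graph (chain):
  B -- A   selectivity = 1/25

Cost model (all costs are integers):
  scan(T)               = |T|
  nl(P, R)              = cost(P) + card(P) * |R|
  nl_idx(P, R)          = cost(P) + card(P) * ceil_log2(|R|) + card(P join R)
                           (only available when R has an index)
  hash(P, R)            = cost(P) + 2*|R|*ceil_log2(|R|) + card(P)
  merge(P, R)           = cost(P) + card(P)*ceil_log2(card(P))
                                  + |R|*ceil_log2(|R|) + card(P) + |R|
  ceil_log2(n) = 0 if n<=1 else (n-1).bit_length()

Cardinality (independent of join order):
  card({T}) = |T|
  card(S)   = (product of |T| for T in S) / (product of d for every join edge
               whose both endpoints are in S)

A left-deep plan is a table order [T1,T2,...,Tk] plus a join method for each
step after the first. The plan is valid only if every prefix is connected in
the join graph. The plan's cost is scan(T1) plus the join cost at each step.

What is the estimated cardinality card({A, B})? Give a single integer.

5000

Tables in S: A(500), B(250)
Edges inside S: B-A(d=25)
numerator = 500 * 250 = 125000
denominator = 25 = 25
card(S) = 125000 / 25 = 5000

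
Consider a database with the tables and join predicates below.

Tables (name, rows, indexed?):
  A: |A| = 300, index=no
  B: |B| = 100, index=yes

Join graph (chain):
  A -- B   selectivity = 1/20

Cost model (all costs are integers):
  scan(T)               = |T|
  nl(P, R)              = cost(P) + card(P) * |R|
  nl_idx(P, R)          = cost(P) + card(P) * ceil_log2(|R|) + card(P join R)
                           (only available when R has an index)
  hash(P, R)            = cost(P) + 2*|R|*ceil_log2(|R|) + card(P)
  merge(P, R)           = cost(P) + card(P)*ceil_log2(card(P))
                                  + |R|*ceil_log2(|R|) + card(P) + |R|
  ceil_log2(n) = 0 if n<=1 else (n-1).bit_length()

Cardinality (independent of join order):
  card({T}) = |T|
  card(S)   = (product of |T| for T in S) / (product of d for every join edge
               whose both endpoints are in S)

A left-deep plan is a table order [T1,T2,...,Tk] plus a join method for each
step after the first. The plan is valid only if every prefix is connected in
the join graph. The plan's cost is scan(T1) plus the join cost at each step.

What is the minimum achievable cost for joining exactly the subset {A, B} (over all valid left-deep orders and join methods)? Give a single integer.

2000

Selinger DP over subsets of {A,B}:
  {A}: scan cost=300, card=300
  {B}: scan cost=100, card=100
  {AB}: card=1500; try (B,hash)→2000, (B,nl_idx)→3900, (A,merge)→3900, (B,merge)→4100, (A,hash)→5600, (A,nl)→30100 …(+1); best=2000 via (B,hash)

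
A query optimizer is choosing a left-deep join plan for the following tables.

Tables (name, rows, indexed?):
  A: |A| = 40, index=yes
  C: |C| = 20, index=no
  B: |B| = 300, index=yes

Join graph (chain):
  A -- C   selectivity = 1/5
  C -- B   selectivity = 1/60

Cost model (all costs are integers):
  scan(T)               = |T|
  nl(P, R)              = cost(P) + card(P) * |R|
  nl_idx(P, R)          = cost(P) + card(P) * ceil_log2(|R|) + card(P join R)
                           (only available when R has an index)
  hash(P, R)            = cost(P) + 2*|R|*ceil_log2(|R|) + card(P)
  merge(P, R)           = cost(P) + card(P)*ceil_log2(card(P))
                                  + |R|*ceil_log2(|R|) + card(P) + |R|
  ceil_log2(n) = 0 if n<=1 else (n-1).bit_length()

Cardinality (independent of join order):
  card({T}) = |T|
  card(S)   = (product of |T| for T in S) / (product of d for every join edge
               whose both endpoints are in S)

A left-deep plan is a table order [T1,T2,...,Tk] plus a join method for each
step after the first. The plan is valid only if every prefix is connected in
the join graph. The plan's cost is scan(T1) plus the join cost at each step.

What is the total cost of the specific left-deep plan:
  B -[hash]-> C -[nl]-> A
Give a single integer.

4800

step 1: scan B: cost=300, card=300
step 2: join C via hash
    card(P join C) = 300*20/(60) = 100
    cost = 300 + 2*20*5 + 300 = 800
step 3: join A via nl
    card(P join A) = 100*40/(5) = 800
    cost = 800 + 100*40 = 4800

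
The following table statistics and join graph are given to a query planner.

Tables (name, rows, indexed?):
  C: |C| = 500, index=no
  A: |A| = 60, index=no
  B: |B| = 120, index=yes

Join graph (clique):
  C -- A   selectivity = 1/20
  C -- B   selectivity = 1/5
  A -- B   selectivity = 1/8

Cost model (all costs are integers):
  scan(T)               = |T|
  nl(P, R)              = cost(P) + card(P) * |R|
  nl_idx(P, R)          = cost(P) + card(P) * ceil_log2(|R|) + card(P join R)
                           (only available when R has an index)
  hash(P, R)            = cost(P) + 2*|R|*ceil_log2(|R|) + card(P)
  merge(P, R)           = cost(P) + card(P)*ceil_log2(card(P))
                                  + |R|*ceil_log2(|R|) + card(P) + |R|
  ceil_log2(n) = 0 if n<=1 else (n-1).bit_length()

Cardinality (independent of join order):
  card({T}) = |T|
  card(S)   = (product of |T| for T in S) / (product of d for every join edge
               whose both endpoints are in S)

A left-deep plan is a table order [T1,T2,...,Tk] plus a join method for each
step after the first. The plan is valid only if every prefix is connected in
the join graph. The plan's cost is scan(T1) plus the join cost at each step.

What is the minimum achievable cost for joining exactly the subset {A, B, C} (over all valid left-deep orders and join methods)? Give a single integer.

4900

Selinger DP over subsets of {A,B,C}:
  {C}: scan cost=500, card=500
  {A}: scan cost=60, card=60
  {B}: scan cost=120, card=120
  {AC}: card=1500; try (A,hash)→1720, (C,merge)→5480, (A,merge)→5920, (C,hash)→9120, (C,nl)→30060, (A,nl)→30500; best=1720 via (A,hash)
  {BC}: card=12000; try (B,hash)→2680, (C,merge)→6080, (B,merge)→6460, (C,hash)→9240, (B,nl_idx)→16000, (C,nl)→60120 …(+1); best=2680 via (B,hash)
  {AB}: card=900; try (A,hash)→960, (B,nl_idx)→1380, (B,merge)→1440, (A,merge)→1500, (B,hash)→1800, (B,nl)→7260 …(+1); best=960 via (A,hash)
  {ABC}: card=4500; try (B,hash)→4900, (C,hash)→10860, (A,hash)→15400, (C,merge)→15860, (B,nl_idx)→16720, (B,merge)→20680 …(+4); best=4900 via (B,hash)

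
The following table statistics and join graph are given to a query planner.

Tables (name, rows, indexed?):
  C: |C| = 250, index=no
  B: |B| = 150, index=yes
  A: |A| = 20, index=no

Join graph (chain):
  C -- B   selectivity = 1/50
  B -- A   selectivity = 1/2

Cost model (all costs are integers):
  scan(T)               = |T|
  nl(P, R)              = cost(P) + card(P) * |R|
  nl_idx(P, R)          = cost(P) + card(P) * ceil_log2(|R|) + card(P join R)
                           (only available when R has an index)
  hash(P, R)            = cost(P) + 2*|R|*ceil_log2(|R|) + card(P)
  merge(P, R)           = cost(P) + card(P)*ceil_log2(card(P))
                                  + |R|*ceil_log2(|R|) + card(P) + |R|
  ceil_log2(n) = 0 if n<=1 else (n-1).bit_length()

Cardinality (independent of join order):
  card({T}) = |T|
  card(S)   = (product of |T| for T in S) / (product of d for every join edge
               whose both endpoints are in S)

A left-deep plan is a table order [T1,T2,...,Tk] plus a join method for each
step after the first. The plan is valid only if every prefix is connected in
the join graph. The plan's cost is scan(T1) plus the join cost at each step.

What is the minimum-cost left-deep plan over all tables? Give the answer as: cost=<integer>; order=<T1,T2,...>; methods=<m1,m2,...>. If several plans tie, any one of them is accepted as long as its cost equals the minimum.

Selinger DP (subsets sized 1..n):
  {C}: scan cost=250, card=250
  {B}: scan cost=150, card=150
  {A}: scan cost=20, card=20
  {BC}: card=750; try (B,hash)→2900, (B,nl_idx)→3000, (C,merge)→3750, (B,merge)→3850, (C,hash)→4300, (C,nl)→37650 …(+1); best=2900 via (B,hash)
  {AB}: card=1500; try (A,hash)→500, (B,merge)→1490, (A,merge)→1620, (B,nl_idx)→1680, (B,hash)→2440, (B,nl)→3020 …(+1); best=500 via (A,hash)
  {ABC}: card=7500; try (A,hash)→3850, (C,hash)→6000, (A,merge)→11270, (A,nl)→17900, (C,merge)→20750, (C,nl)→375500; best=3850 via (A,hash)

cost=3850; order=C,B,A; methods=hash,hash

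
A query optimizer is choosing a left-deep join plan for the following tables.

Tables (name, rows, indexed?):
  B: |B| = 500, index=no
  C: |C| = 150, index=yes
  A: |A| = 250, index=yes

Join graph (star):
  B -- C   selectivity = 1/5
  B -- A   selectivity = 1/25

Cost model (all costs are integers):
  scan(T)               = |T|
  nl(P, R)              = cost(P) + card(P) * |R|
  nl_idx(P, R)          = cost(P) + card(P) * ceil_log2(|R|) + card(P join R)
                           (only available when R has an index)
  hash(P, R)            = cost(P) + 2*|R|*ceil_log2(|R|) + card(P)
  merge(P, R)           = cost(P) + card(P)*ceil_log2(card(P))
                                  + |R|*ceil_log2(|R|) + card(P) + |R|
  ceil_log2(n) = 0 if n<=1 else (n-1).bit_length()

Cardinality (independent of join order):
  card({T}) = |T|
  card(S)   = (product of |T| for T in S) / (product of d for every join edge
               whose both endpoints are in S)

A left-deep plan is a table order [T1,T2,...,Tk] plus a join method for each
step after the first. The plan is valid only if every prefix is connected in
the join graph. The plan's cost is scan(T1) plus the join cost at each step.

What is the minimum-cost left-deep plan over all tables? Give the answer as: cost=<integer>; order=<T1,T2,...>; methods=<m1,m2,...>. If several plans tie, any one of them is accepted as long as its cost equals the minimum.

Selinger DP (subsets sized 1..n):
  {B}: scan cost=500, card=500
  {C}: scan cost=150, card=150
  {A}: scan cost=250, card=250
  {BC}: card=15000; try (C,hash)→3400, (B,merge)→6500, (C,merge)→6850, (B,hash)→9300, (C,nl_idx)→19500, (B,nl)→75150 …(+1); best=3400 via (C,hash)
  {AB}: card=5000; try (A,hash)→5000, (B,merge)→7500, (A,merge)→7750, (B,hash)→9500, (A,nl_idx)→9500, (B,nl)→125250 …(+1); best=5000 via (A,hash)
  {ABC}: card=150000; try (C,hash)→12400, (A,hash)→22400, (C,merge)→76350, (C,nl_idx)→195000, (A,merge)→230650, (A,nl_idx)→273400 …(+2); best=12400 via (C,hash)

cost=12400; order=B,A,C; methods=hash,hash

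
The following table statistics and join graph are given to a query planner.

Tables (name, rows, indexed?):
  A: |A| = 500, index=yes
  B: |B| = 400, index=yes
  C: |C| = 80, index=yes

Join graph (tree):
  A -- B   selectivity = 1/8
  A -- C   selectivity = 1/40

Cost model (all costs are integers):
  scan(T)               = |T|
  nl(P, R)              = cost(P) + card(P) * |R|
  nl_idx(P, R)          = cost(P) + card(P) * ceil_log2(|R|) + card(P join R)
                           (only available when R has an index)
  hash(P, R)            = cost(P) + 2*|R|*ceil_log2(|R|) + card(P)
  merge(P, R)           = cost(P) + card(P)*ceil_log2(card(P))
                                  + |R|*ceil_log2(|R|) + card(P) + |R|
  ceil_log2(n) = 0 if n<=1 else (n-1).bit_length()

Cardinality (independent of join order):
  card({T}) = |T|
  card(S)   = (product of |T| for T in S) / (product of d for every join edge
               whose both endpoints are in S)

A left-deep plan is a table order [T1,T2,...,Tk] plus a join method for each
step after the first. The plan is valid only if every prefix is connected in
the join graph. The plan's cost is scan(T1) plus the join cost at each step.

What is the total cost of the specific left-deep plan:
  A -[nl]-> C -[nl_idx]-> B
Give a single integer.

99500

step 1: scan A: cost=500, card=500
step 2: join C via nl
    card(P join C) = 500*80/(40) = 1000
    cost = 500 + 500*80 = 40500
step 3: join B via nl_idx
    card(P join B) = 1000*400/(8) = 50000
    cost = 40500 + 1000*9 + 50000 = 99500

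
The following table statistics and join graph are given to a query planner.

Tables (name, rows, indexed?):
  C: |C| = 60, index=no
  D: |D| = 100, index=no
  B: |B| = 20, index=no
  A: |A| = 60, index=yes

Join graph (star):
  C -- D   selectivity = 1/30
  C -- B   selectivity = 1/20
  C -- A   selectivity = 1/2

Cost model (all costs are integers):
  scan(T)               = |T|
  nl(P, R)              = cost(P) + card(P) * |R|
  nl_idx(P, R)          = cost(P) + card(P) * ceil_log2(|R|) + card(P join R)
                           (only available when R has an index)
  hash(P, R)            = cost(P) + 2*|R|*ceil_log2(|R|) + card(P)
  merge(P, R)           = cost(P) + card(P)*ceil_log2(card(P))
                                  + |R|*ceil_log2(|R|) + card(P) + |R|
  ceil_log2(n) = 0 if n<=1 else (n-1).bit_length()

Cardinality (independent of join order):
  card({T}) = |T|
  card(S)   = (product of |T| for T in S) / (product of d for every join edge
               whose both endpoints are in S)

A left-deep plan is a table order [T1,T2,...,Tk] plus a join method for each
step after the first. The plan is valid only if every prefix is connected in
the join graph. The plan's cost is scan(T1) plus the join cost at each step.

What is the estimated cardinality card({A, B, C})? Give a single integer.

1800

Tables in S: A(60), B(20), C(60)
Edges inside S: C-B(d=20), C-A(d=2)
numerator = 60 * 20 * 60 = 72000
denominator = 20 * 2 = 40
card(S) = 72000 / 40 = 1800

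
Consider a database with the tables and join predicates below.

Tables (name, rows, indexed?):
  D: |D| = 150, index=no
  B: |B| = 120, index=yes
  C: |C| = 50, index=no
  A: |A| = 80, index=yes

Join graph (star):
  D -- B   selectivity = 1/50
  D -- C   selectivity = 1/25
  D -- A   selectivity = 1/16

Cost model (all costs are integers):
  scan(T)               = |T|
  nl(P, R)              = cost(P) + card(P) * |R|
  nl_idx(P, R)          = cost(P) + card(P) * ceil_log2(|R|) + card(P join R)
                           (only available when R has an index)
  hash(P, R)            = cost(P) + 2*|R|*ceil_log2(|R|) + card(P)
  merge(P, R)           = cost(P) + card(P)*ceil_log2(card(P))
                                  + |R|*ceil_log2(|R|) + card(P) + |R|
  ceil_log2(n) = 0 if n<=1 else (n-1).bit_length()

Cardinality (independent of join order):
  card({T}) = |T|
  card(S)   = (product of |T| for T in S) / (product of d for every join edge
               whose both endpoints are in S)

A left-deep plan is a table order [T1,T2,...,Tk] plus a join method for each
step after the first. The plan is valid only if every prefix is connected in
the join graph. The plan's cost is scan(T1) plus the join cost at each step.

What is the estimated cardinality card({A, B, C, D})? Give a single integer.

3600

Tables in S: A(80), B(120), C(50), D(150)
Edges inside S: D-B(d=50), D-C(d=25), D-A(d=16)
numerator = 80 * 120 * 50 * 150 = 72000000
denominator = 50 * 25 * 16 = 20000
card(S) = 72000000 / 20000 = 3600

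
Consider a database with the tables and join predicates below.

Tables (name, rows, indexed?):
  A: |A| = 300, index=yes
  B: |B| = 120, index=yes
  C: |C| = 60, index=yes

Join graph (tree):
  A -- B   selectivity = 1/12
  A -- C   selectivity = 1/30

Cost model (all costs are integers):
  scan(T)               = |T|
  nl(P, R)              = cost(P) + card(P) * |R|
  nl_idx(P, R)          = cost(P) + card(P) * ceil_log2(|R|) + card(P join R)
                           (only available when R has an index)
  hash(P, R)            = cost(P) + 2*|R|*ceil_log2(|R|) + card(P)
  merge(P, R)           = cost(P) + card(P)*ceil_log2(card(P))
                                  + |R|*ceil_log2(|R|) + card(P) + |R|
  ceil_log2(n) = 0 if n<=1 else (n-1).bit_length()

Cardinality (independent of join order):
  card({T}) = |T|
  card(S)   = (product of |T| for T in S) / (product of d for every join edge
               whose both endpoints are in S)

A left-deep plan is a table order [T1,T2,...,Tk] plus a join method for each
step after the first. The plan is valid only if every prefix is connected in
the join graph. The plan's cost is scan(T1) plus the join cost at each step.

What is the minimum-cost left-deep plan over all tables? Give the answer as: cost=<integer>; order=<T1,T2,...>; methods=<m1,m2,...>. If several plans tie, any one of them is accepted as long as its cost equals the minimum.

cost=3480; order=C,A,B; methods=nl_idx,hash

Selinger DP (subsets sized 1..n):
  {A}: scan cost=300, card=300
  {B}: scan cost=120, card=120
  {C}: scan cost=60, card=60
  {AB}: card=3000; try (B,hash)→2280, (A,merge)→4080, (A,nl_idx)→4200, (B,merge)→4260, (B,nl_idx)→5400, (A,hash)→5640 …(+2); best=2280 via (B,hash)
  {AC}: card=600; try (A,nl_idx)→1200, (C,hash)→1320, (C,nl_idx)→2700, (A,merge)→3480, (C,merge)→3720, (A,hash)→5520 …(+2); best=1200 via (A,nl_idx)
  {ABC}: card=6000; try (B,hash)→3480, (C,hash)→6000, (B,merge)→8760, (B,nl_idx)→11400, (C,nl_idx)→26280, (C,merge)→41700 …(+2); best=3480 via (B,hash)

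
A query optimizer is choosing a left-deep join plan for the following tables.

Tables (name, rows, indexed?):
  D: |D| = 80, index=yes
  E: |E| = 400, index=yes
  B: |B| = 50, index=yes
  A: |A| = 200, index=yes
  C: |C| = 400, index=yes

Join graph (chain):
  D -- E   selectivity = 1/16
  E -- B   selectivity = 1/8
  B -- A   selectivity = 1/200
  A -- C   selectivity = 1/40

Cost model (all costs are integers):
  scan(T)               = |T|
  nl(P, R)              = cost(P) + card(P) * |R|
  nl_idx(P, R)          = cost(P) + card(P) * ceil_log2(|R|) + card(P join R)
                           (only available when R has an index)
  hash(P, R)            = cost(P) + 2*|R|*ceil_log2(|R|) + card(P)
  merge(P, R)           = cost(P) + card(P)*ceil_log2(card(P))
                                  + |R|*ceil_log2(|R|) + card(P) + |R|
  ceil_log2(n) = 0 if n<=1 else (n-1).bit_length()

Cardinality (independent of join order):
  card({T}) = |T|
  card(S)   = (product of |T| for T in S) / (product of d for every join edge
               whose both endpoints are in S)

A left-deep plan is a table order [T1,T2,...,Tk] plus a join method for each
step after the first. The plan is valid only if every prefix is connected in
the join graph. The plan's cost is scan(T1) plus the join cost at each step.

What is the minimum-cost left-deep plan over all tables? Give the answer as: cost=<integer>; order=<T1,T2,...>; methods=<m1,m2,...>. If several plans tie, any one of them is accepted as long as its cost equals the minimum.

cost=26770; order=B,A,E,D,C; methods=nl_idx,nl_idx,hash,hash

Selinger DP (subsets sized 1..n):
  {D}: scan cost=80, card=80
  {E}: scan cost=400, card=400
  {B}: scan cost=50, card=50
  {A}: scan cost=200, card=200
  {C}: scan cost=400, card=400
  {DE}: card=2000; try (D,hash)→1920, (E,nl_idx)→2800, (E,merge)→4720, (D,merge)→5040, (D,nl_idx)→5200, (E,hash)→7360 …(+2); best=1920 via (D,hash)
  {BE}: card=2500; try (B,hash)→1400, (E,nl_idx)→3000, (E,merge)→4400, (B,merge)→4750, (B,nl_idx)→5300, (E,hash)→7300 …(+2); best=1400 via (B,hash)
  {AB}: card=50; try (A,nl_idx)→500, (B,hash)→1000, (B,nl_idx)→1450, (A,merge)→2200, (B,merge)→2350, (A,hash)→3300 …(+2); best=500 via (A,nl_idx)
  {AC}: card=2000; try (C,nl_idx)→4000, (A,hash)→4000, (A,nl_idx)→5600, (C,merge)→6000, (A,merge)→6200, (C,hash)→7600 …(+2); best=4000 via (C,nl_idx)
  {BDE}: card=12500; try (B,hash)→4520, (D,hash)→5020, (B,merge)→26270, (B,nl_idx)→26420, (D,nl_idx)→31400, (D,merge)→34540 …(+2); best=4520 via (B,hash)
  {ABE}: card=2500; try (E,nl_idx)→3450, (E,merge)→4850, (A,hash)→7100, (E,hash)→7750, (E,nl)→20500, (A,nl_idx)→23900 …(+2); best=3450 via (E,nl_idx)
  {ABC}: card=500; try (C,nl_idx)→1450, (C,merge)→4850, (B,hash)→6600, (C,hash)→7750, (B,nl_idx)→16500, (C,nl)→20500 …(+2); best=1450 via (C,nl_idx)
  {ABDE}: card=12500; try (D,hash)→7070, (A,hash)→20220, (D,nl_idx)→33450, (D,merge)→36590, (A,nl_idx)→117020, (A,merge)→193820 …(+2); best=7070 via (D,hash)
  {ABCE}: card=25000; try (E,hash)→9150, (E,merge)→10450, (C,hash)→13150, (E,nl_idx)→30950, (C,merge)→39950, (C,nl_idx)→50950 …(+2); best=9150 via (E,hash)
  {ABCDE}: card=125000; try (C,hash)→26770, (D,hash)→35270, (C,merge)→198570, (C,nl_idx)→244570, (D,nl_idx)→309150, (D,merge)→409790 …(+2); best=26770 via (C,hash)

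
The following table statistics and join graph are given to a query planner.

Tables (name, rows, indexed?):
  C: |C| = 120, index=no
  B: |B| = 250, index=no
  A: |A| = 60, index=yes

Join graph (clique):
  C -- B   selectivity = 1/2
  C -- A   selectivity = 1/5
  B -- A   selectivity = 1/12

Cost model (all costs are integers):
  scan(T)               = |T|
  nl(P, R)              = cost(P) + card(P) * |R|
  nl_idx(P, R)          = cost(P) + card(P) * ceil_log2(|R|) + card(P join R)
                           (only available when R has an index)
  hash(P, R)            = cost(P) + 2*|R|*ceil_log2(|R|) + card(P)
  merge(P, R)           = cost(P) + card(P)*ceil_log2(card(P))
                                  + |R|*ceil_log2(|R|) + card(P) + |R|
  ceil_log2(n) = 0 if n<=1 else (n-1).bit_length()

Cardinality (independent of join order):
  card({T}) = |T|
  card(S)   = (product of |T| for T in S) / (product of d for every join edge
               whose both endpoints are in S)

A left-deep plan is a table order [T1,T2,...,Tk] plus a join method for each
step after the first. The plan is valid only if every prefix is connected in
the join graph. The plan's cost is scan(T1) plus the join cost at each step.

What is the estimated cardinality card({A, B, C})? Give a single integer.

Tables in S: A(60), B(250), C(120)
Edges inside S: C-B(d=2), C-A(d=5), B-A(d=12)
numerator = 60 * 250 * 120 = 1800000
denominator = 2 * 5 * 12 = 120
card(S) = 1800000 / 120 = 15000

15000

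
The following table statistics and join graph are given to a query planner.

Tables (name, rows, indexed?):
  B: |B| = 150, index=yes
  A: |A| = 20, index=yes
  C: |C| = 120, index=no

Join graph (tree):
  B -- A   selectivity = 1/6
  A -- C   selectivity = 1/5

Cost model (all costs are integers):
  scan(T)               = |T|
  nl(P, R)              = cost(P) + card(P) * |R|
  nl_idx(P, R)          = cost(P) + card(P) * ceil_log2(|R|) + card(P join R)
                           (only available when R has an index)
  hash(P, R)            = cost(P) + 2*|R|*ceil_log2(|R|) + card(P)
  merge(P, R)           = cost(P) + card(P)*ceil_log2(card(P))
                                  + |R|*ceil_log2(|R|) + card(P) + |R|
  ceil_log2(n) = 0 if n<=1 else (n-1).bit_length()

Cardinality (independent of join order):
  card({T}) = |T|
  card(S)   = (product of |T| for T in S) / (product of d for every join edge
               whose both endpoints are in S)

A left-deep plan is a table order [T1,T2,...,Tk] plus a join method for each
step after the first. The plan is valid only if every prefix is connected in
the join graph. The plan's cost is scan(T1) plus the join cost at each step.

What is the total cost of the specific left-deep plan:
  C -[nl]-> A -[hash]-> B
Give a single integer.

step 1: scan C: cost=120, card=120
step 2: join A via nl
    card(P join A) = 120*20/(5) = 480
    cost = 120 + 120*20 = 2520
step 3: join B via hash
    card(P join B) = 480*150/(6) = 12000
    cost = 2520 + 2*150*8 + 480 = 5400

5400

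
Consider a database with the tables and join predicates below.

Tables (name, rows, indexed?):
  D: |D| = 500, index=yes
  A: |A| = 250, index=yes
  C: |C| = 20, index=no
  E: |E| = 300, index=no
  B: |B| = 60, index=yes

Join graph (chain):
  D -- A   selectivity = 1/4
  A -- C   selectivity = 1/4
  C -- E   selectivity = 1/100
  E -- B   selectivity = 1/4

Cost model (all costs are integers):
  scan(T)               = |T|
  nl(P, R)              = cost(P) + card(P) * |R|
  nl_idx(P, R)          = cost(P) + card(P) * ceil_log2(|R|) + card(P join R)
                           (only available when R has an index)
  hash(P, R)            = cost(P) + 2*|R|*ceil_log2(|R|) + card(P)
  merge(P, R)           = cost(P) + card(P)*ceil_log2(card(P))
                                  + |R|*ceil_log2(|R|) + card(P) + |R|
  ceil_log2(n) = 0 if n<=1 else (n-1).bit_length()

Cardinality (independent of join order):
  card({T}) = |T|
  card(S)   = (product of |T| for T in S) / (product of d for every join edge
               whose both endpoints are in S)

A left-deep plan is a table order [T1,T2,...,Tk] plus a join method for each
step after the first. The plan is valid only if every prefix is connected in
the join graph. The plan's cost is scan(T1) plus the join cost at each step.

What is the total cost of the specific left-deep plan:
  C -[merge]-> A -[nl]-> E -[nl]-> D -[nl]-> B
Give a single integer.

30377390

step 1: scan C: cost=20, card=20
step 2: join A via merge
    card(P join A) = 20*250/(4) = 1250
    cost = 20 + 20*5 + 250*8 + 20 + 250 = 2390
step 3: join E via nl
    card(P join E) = 1250*300/(100) = 3750
    cost = 2390 + 1250*300 = 377390
step 4: join D via nl
    card(P join D) = 3750*500/(4) = 468750
    cost = 377390 + 3750*500 = 2252390
step 5: join B via nl
    card(P join B) = 468750*60/(4) = 7031250
    cost = 2252390 + 468750*60 = 30377390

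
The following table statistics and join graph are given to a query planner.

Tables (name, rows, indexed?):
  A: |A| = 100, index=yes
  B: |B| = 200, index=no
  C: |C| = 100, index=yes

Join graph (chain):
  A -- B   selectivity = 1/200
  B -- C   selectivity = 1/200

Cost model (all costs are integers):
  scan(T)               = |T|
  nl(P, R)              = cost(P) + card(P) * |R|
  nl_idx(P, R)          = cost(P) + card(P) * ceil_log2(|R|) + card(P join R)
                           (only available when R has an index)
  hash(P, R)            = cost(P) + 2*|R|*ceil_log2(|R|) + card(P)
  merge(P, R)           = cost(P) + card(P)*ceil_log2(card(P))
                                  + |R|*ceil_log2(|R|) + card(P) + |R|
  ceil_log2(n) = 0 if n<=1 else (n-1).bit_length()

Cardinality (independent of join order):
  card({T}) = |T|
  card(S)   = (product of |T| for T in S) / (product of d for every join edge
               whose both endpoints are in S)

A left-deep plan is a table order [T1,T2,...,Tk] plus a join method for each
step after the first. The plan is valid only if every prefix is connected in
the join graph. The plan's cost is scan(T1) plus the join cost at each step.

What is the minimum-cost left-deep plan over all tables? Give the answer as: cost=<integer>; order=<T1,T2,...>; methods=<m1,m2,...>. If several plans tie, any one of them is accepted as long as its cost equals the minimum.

Selinger DP (subsets sized 1..n):
  {A}: scan cost=100, card=100
  {B}: scan cost=200, card=200
  {C}: scan cost=100, card=100
  {AB}: card=100; try (A,nl_idx)→1700, (A,hash)→1800, (B,merge)→2700, (A,merge)→2800, (B,hash)→3400, (B,nl)→20100 …(+1); best=1700 via (A,nl_idx)
  {BC}: card=100; try (C,nl_idx)→1700, (C,hash)→1800, (B,merge)→2700, (C,merge)→2800, (B,hash)→3400, (B,nl)→20100 …(+1); best=1700 via (C,nl_idx)
  {ABC}: card=50; try (C,nl_idx)→2450, (A,nl_idx)→2450, (C,hash)→3200, (A,hash)→3200, (C,merge)→3300, (A,merge)→3300 …(+2); best=2450 via (C,nl_idx)

cost=2450; order=B,A,C; methods=nl_idx,nl_idx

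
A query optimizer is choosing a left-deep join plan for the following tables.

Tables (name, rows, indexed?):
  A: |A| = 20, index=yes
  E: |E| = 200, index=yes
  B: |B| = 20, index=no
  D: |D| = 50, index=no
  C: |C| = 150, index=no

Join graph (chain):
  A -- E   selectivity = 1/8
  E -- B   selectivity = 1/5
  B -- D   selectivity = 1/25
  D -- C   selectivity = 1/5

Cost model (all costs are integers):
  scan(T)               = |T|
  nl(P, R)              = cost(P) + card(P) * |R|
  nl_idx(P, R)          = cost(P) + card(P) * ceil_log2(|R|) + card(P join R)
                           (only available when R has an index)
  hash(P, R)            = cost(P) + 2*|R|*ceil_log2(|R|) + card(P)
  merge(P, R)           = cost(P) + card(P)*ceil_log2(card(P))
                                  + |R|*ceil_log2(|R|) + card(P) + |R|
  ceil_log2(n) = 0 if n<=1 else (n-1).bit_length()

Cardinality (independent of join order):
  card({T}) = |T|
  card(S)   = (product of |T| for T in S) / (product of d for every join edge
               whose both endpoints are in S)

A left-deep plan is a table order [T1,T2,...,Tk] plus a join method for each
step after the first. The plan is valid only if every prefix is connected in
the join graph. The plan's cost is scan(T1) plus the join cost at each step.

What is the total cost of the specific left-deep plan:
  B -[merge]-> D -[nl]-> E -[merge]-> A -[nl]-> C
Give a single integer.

step 1: scan B: cost=20, card=20
step 2: join D via merge
    card(P join D) = 20*50/(25) = 40
    cost = 20 + 20*5 + 50*6 + 20 + 50 = 490
step 3: join E via nl
    card(P join E) = 40*200/(5) = 1600
    cost = 490 + 40*200 = 8490
step 4: join A via merge
    card(P join A) = 1600*20/(8) = 4000
    cost = 8490 + 1600*11 + 20*5 + 1600 + 20 = 27810
step 5: join C via nl
    card(P join C) = 4000*150/(5) = 120000
    cost = 27810 + 4000*150 = 627810

627810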